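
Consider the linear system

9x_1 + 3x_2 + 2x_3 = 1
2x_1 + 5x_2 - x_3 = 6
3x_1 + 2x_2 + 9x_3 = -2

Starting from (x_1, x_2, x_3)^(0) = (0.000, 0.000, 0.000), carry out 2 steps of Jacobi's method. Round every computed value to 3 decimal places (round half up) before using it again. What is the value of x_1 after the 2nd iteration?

-0.240

Iteration 1:
  x_1 = (1 - (3)·0.000 - (2)·0.000) / (9) = 0.111
  x_2 = (6 - (2)·0.000 - (-1)·0.000) / (5) = 1.200
  x_3 = (-2 - (3)·0.000 - (2)·0.000) / (9) = -0.222
Iteration 2:
  x_1 = (1 - (3)·1.200 - (2)·-0.222) / (9) = -0.240
  x_2 = (6 - (2)·0.111 - (-1)·-0.222) / (5) = 1.111
  x_3 = (-2 - (3)·0.111 - (2)·1.200) / (9) = -0.526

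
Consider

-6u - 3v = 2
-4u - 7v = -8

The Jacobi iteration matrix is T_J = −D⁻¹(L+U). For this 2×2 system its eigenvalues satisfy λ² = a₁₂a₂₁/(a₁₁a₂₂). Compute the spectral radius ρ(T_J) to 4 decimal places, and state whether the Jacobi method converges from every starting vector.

0.5345

a₁₂a₂₁/(a₁₁a₂₂) = (-3)·(-4) / ((-6)·(-7)) = 0.285714
ρ = √|0.285714| = √0.285714 = 0.5345
ρ < 1, so Jacobi converges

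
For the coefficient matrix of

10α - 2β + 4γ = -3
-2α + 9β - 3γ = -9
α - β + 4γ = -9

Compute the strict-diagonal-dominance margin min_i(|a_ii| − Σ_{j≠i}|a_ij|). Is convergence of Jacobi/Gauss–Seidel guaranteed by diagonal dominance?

row 1: |10| − (2+4) = 4
row 2: |9| − (2+3) = 4
row 3: |4| − (1+1) = 2
minimum over rows = 2 → strictly diagonally dominant (convergence guaranteed)

2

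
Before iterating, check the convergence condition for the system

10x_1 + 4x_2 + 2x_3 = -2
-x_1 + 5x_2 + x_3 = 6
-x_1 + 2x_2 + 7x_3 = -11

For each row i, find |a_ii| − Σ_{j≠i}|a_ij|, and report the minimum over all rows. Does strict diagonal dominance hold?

3

row 1: |10| − (4+2) = 4
row 2: |5| − (1+1) = 3
row 3: |7| − (1+2) = 4
minimum over rows = 3 → strictly diagonally dominant (convergence guaranteed)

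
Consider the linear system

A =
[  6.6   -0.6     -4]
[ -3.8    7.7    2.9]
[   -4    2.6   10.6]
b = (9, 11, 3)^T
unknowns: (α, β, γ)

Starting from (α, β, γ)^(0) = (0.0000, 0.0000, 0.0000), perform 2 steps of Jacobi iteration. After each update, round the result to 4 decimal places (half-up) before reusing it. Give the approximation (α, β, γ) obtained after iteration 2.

Iteration 1:
  α = (9 - (-0.6)·0.0000 - (-4)·0.0000) / (6.6) = 1.3636
  β = (11 - (-3.8)·0.0000 - (2.9)·0.0000) / (7.7) = 1.4286
  γ = (3 - (-4)·0.0000 - (2.6)·0.0000) / (10.6) = 0.2830
Iteration 2:
  α = (9 - (-0.6)·1.4286 - (-4)·0.2830) / (6.6) = 1.6650
  β = (11 - (-3.8)·1.3636 - (2.9)·0.2830) / (7.7) = 1.9949
  γ = (3 - (-4)·1.3636 - (2.6)·1.4286) / (10.6) = 0.4472

(1.6650, 1.9949, 0.4472)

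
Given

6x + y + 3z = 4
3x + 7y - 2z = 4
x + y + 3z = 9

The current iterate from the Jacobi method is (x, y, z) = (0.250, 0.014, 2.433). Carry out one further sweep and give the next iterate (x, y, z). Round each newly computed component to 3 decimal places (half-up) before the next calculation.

One sweep:
  x = (4 - (1)·0.014 - (3)·2.433) / (6) = -0.552
  y = (4 - (3)·0.250 - (-2)·2.433) / (7) = 1.159
  z = (9 - (1)·0.250 - (1)·0.014) / (3) = 2.912

(-0.552, 1.159, 2.912)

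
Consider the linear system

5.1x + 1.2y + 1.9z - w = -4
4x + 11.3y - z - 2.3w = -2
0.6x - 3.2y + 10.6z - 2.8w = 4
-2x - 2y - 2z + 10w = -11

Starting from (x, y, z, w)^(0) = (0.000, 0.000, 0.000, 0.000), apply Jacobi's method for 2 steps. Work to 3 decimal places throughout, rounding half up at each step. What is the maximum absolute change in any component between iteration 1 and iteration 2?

0.315

Iteration 1:
  x = (-4 - (1.2)·0.000 - (1.9)·0.000 - (-1)·0.000) / (5.1) = -0.784
  y = (-2 - (4)·0.000 - (-1)·0.000 - (-2.3)·0.000) / (11.3) = -0.177
  z = (4 - (0.6)·0.000 - (-3.2)·0.000 - (-2.8)·0.000) / (10.6) = 0.377
  w = (-11 - (-2)·0.000 - (-2)·0.000 - (-2)·0.000) / (10) = -1.100
Iteration 2:
  x = (-4 - (1.2)·-0.177 - (1.9)·0.377 - (-1)·-1.100) / (5.1) = -1.099
  y = (-2 - (4)·-0.784 - (-1)·0.377 - (-2.3)·-1.100) / (11.3) = -0.090
  z = (4 - (0.6)·-0.784 - (-3.2)·-0.177 - (-2.8)·-1.100) / (10.6) = 0.078
  w = (-11 - (-2)·-0.784 - (-2)·-0.177 - (-2)·0.377) / (10) = -1.217
Change: (-0.315, 0.087, -0.299, -0.117) → max |·| = 0.315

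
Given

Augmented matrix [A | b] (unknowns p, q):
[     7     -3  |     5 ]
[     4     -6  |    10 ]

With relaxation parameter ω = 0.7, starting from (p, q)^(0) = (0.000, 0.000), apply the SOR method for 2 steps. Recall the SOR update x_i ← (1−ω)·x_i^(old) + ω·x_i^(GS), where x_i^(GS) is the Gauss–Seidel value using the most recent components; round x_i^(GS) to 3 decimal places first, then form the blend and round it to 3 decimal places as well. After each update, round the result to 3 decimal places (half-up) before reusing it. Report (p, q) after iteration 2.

(0.370, -1.274)

Iteration 1:
  p: GS value = (5 - (-3)·0.000) / (7) = 0.714;  p ← (1−ω)·0.000 + ω·0.714 = 0.500
  q: GS value = (10 - (4)·0.500) / (-6) = -1.333;  q ← (1−ω)·0.000 + ω·-1.333 = -0.933
Iteration 2:
  p: GS value = (5 - (-3)·-0.933) / (7) = 0.314;  p ← (1−ω)·0.500 + ω·0.314 = 0.370
  q: GS value = (10 - (4)·0.370) / (-6) = -1.420;  q ← (1−ω)·-0.933 + ω·-1.420 = -1.274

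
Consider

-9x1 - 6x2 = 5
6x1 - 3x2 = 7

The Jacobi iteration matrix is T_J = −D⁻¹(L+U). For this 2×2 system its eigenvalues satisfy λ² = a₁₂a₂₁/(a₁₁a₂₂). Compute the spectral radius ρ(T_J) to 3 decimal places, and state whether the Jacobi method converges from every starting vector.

a₁₂a₂₁/(a₁₁a₂₂) = (-6)·(6) / ((-9)·(-3)) = -1.333333
ρ = √|-1.333333| = √1.333333 = 1.155
ρ > 1, so Jacobi diverges

1.155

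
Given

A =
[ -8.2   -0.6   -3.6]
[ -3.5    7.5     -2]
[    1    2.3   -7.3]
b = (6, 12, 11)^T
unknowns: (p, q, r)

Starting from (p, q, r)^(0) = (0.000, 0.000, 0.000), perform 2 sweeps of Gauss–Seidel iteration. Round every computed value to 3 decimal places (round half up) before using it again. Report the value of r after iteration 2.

Iteration 1:
  p = (6 - (-0.6)·0.000 - (-3.6)·0.000) / (-8.2) = -0.732
  q = (12 - (-3.5)·-0.732 - (-2)·0.000) / (7.5) = 1.258
  r = (11 - (1)·-0.732 - (2.3)·1.258) / (-7.3) = -1.211
Iteration 2:
  p = (6 - (-0.6)·1.258 - (-3.6)·-1.211) / (-8.2) = -0.292
  q = (12 - (-3.5)·-0.292 - (-2)·-1.211) / (7.5) = 1.141
  r = (11 - (1)·-0.292 - (2.3)·1.141) / (-7.3) = -1.187

-1.187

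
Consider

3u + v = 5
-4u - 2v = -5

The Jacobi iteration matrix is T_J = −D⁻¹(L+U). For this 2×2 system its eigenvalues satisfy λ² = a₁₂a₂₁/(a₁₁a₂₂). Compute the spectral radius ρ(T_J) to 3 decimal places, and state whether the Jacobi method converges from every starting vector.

a₁₂a₂₁/(a₁₁a₂₂) = (1)·(-4) / ((3)·(-2)) = 0.666667
ρ = √|0.666667| = √0.666667 = 0.816
ρ < 1, so Jacobi converges

0.816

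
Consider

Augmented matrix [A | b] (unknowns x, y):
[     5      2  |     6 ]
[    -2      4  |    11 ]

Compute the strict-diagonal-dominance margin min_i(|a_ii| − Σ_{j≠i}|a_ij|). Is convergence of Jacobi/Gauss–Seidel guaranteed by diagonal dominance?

2

row 1: |5| − (2) = 3
row 2: |4| − (2) = 2
minimum over rows = 2 → strictly diagonally dominant (convergence guaranteed)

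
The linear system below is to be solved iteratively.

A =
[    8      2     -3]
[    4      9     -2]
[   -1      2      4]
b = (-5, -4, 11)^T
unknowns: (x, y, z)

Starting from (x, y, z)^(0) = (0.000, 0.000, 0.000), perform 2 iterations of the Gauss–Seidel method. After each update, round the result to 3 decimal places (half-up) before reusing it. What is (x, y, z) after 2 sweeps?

(0.421, -0.037, 2.874)

Iteration 1:
  x = (-5 - (2)·0.000 - (-3)·0.000) / (8) = -0.625
  y = (-4 - (4)·-0.625 - (-2)·0.000) / (9) = -0.167
  z = (11 - (-1)·-0.625 - (2)·-0.167) / (4) = 2.677
Iteration 2:
  x = (-5 - (2)·-0.167 - (-3)·2.677) / (8) = 0.421
  y = (-4 - (4)·0.421 - (-2)·2.677) / (9) = -0.037
  z = (11 - (-1)·0.421 - (2)·-0.037) / (4) = 2.874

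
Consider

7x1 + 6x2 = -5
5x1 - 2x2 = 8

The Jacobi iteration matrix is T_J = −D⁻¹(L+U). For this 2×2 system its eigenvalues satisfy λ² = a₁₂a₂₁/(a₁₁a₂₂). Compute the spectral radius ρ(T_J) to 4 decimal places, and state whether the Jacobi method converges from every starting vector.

1.4639

a₁₂a₂₁/(a₁₁a₂₂) = (6)·(5) / ((7)·(-2)) = -2.142857
ρ = √|-2.142857| = √2.142857 = 1.4639
ρ > 1, so Jacobi diverges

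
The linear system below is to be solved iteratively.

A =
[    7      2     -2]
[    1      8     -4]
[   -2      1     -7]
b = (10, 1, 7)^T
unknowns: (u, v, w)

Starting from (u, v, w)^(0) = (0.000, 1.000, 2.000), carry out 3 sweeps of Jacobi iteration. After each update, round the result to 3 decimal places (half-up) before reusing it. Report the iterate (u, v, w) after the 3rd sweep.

Iteration 1:
  u = (10 - (2)·1.000 - (-2)·2.000) / (7) = 1.714
  v = (1 - (1)·0.000 - (-4)·2.000) / (8) = 1.125
  w = (7 - (-2)·0.000 - (1)·1.000) / (-7) = -0.857
Iteration 2:
  u = (10 - (2)·1.125 - (-2)·-0.857) / (7) = 0.862
  v = (1 - (1)·1.714 - (-4)·-0.857) / (8) = -0.518
  w = (7 - (-2)·1.714 - (1)·1.125) / (-7) = -1.329
Iteration 3:
  u = (10 - (2)·-0.518 - (-2)·-1.329) / (7) = 1.197
  v = (1 - (1)·0.862 - (-4)·-1.329) / (8) = -0.647
  w = (7 - (-2)·0.862 - (1)·-0.518) / (-7) = -1.320

(1.197, -0.647, -1.320)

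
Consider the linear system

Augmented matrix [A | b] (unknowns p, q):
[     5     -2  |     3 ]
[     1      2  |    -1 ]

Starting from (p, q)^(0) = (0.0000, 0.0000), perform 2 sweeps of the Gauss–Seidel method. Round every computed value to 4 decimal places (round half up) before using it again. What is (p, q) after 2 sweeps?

(0.2800, -0.6400)

Iteration 1:
  p = (3 - (-2)·0.0000) / (5) = 0.6000
  q = (-1 - (1)·0.6000) / (2) = -0.8000
Iteration 2:
  p = (3 - (-2)·-0.8000) / (5) = 0.2800
  q = (-1 - (1)·0.2800) / (2) = -0.6400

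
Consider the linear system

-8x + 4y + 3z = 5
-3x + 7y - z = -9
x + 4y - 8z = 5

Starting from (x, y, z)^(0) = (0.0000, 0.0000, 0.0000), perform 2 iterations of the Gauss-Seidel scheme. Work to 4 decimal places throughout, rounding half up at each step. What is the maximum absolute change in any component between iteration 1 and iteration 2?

1.3318

Iteration 1:
  x = (5 - (4)·0.0000 - (3)·0.0000) / (-8) = -0.6250
  y = (-9 - (-3)·-0.6250 - (-1)·0.0000) / (7) = -1.5536
  z = (5 - (1)·-0.6250 - (4)·-1.5536) / (-8) = -1.4799
Iteration 2:
  x = (5 - (4)·-1.5536 - (3)·-1.4799) / (-8) = -1.9568
  y = (-9 - (-3)·-1.9568 - (-1)·-1.4799) / (7) = -2.3358
  z = (5 - (1)·-1.9568 - (4)·-2.3358) / (-8) = -2.0375
Change: (-1.3318, -0.7822, -0.5576) → max |·| = 1.3318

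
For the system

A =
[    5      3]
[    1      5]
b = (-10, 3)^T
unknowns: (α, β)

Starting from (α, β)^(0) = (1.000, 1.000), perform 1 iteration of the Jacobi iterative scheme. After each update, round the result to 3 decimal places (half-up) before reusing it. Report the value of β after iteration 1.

0.400

Iteration 1:
  α = (-10 - (3)·1.000) / (5) = -2.600
  β = (3 - (1)·1.000) / (5) = 0.400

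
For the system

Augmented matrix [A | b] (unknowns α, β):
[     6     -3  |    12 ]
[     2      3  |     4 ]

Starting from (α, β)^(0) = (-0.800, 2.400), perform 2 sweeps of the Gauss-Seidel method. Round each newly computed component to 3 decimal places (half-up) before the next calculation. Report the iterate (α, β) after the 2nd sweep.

(1.600, 0.267)

Iteration 1:
  α = (12 - (-3)·2.400) / (6) = 3.200
  β = (4 - (2)·3.200) / (3) = -0.800
Iteration 2:
  α = (12 - (-3)·-0.800) / (6) = 1.600
  β = (4 - (2)·1.600) / (3) = 0.267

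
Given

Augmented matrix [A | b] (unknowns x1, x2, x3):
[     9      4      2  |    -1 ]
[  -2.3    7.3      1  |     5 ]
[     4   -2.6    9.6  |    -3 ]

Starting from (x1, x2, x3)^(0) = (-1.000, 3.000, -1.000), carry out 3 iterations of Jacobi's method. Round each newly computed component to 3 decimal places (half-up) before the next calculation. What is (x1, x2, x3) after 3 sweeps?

(-0.263, 0.469, -0.040)

Iteration 1:
  x1 = (-1 - (4)·3.000 - (2)·-1.000) / (9) = -1.222
  x2 = (5 - (-2.3)·-1.000 - (1)·-1.000) / (7.3) = 0.507
  x3 = (-3 - (4)·-1.000 - (-2.6)·3.000) / (9.6) = 0.917
Iteration 2:
  x1 = (-1 - (4)·0.507 - (2)·0.917) / (9) = -0.540
  x2 = (5 - (-2.3)·-1.222 - (1)·0.917) / (7.3) = 0.174
  x3 = (-3 - (4)·-1.222 - (-2.6)·0.507) / (9.6) = 0.334
Iteration 3:
  x1 = (-1 - (4)·0.174 - (2)·0.334) / (9) = -0.263
  x2 = (5 - (-2.3)·-0.540 - (1)·0.334) / (7.3) = 0.469
  x3 = (-3 - (4)·-0.540 - (-2.6)·0.174) / (9.6) = -0.040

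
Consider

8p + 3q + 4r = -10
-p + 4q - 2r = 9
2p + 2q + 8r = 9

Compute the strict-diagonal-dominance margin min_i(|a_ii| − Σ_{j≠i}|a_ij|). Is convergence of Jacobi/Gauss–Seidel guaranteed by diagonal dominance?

1

row 1: |8| − (3+4) = 1
row 2: |4| − (1+2) = 1
row 3: |8| − (2+2) = 4
minimum over rows = 1 → strictly diagonally dominant (convergence guaranteed)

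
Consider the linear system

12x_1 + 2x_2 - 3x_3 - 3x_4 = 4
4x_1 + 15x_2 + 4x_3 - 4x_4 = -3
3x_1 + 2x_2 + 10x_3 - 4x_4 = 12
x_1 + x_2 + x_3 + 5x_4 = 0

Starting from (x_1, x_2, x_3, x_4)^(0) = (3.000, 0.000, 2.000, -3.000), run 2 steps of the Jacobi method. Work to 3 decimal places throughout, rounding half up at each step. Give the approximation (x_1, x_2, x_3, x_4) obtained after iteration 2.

(0.247, -0.249, 1.242, 0.630)

Iteration 1:
  x_1 = (4 - (2)·0.000 - (-3)·2.000 - (-3)·-3.000) / (12) = 0.083
  x_2 = (-3 - (4)·3.000 - (4)·2.000 - (-4)·-3.000) / (15) = -2.333
  x_3 = (12 - (3)·3.000 - (2)·0.000 - (-4)·-3.000) / (10) = -0.900
  x_4 = (0 - (1)·3.000 - (1)·0.000 - (1)·2.000) / (5) = -1.000
Iteration 2:
  x_1 = (4 - (2)·-2.333 - (-3)·-0.900 - (-3)·-1.000) / (12) = 0.247
  x_2 = (-3 - (4)·0.083 - (4)·-0.900 - (-4)·-1.000) / (15) = -0.249
  x_3 = (12 - (3)·0.083 - (2)·-2.333 - (-4)·-1.000) / (10) = 1.242
  x_4 = (0 - (1)·0.083 - (1)·-2.333 - (1)·-0.900) / (5) = 0.630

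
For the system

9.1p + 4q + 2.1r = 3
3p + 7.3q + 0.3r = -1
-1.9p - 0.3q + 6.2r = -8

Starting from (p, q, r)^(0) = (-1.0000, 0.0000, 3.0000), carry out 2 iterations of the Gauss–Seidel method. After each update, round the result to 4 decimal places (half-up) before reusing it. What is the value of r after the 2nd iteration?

Iteration 1:
  p = (3 - (4)·0.0000 - (2.1)·3.0000) / (9.1) = -0.3626
  q = (-1 - (3)·-0.3626 - (0.3)·3.0000) / (7.3) = -0.1113
  r = (-8 - (-1.9)·-0.3626 - (-0.3)·-0.1113) / (6.2) = -1.4068
Iteration 2:
  p = (3 - (4)·-0.1113 - (2.1)·-1.4068) / (9.1) = 0.7032
  q = (-1 - (3)·0.7032 - (0.3)·-1.4068) / (7.3) = -0.3682
  r = (-8 - (-1.9)·0.7032 - (-0.3)·-0.3682) / (6.2) = -1.0926

-1.0926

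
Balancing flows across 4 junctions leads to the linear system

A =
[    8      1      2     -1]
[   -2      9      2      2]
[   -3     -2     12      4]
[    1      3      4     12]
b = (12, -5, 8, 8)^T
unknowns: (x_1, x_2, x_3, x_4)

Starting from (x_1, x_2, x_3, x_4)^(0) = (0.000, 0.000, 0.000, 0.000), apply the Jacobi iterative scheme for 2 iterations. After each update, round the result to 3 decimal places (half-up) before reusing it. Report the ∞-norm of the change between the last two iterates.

Iteration 1:
  x_1 = (12 - (1)·0.000 - (2)·0.000 - (-1)·0.000) / (8) = 1.500
  x_2 = (-5 - (-2)·0.000 - (2)·0.000 - (2)·0.000) / (9) = -0.556
  x_3 = (8 - (-3)·0.000 - (-2)·0.000 - (4)·0.000) / (12) = 0.667
  x_4 = (8 - (1)·0.000 - (3)·0.000 - (4)·0.000) / (12) = 0.667
Iteration 2:
  x_1 = (12 - (1)·-0.556 - (2)·0.667 - (-1)·0.667) / (8) = 1.486
  x_2 = (-5 - (-2)·1.500 - (2)·0.667 - (2)·0.667) / (9) = -0.519
  x_3 = (8 - (-3)·1.500 - (-2)·-0.556 - (4)·0.667) / (12) = 0.727
  x_4 = (8 - (1)·1.500 - (3)·-0.556 - (4)·0.667) / (12) = 0.458
Change: (-0.014, 0.037, 0.060, -0.209) → max |·| = 0.209

0.209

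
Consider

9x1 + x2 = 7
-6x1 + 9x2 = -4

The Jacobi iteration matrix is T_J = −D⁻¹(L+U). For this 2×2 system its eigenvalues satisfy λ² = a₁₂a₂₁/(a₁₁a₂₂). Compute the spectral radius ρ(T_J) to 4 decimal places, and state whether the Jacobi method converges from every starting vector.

0.2722

a₁₂a₂₁/(a₁₁a₂₂) = (1)·(-6) / ((9)·(9)) = -0.074074
ρ = √|-0.074074| = √0.074074 = 0.2722
ρ < 1, so Jacobi converges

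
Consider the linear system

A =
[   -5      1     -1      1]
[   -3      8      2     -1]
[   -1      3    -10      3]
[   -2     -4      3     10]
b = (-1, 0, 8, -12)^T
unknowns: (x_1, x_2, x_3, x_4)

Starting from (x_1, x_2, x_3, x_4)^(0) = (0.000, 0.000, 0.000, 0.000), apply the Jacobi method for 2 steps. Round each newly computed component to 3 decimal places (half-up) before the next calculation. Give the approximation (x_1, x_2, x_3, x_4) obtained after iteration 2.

(0.120, 0.125, -1.180, -0.920)

Iteration 1:
  x_1 = (-1 - (1)·0.000 - (-1)·0.000 - (1)·0.000) / (-5) = 0.200
  x_2 = (0 - (-3)·0.000 - (2)·0.000 - (-1)·0.000) / (8) = 0.000
  x_3 = (8 - (-1)·0.000 - (3)·0.000 - (3)·0.000) / (-10) = -0.800
  x_4 = (-12 - (-2)·0.000 - (-4)·0.000 - (3)·0.000) / (10) = -1.200
Iteration 2:
  x_1 = (-1 - (1)·0.000 - (-1)·-0.800 - (1)·-1.200) / (-5) = 0.120
  x_2 = (0 - (-3)·0.200 - (2)·-0.800 - (-1)·-1.200) / (8) = 0.125
  x_3 = (8 - (-1)·0.200 - (3)·0.000 - (3)·-1.200) / (-10) = -1.180
  x_4 = (-12 - (-2)·0.200 - (-4)·0.000 - (3)·-0.800) / (10) = -0.920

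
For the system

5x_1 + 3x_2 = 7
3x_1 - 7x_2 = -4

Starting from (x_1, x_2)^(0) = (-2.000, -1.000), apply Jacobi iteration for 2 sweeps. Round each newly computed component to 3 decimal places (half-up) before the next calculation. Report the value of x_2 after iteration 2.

Iteration 1:
  x_1 = (7 - (3)·-1.000) / (5) = 2.000
  x_2 = (-4 - (3)·-2.000) / (-7) = -0.286
Iteration 2:
  x_1 = (7 - (3)·-0.286) / (5) = 1.572
  x_2 = (-4 - (3)·2.000) / (-7) = 1.429

1.429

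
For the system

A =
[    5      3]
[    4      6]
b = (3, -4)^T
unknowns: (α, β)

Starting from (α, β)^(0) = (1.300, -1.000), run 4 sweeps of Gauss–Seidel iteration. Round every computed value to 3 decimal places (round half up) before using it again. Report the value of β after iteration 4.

-1.758

Iteration 1:
  α = (3 - (3)·-1.000) / (5) = 1.200
  β = (-4 - (4)·1.200) / (6) = -1.467
Iteration 2:
  α = (3 - (3)·-1.467) / (5) = 1.480
  β = (-4 - (4)·1.480) / (6) = -1.653
Iteration 3:
  α = (3 - (3)·-1.653) / (5) = 1.592
  β = (-4 - (4)·1.592) / (6) = -1.728
Iteration 4:
  α = (3 - (3)·-1.728) / (5) = 1.637
  β = (-4 - (4)·1.637) / (6) = -1.758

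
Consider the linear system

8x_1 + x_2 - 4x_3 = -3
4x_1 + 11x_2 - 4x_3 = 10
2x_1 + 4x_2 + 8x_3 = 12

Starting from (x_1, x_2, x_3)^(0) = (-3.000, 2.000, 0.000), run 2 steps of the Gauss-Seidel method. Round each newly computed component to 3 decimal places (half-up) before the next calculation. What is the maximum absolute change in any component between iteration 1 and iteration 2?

Iteration 1:
  x_1 = (-3 - (1)·2.000 - (-4)·0.000) / (8) = -0.625
  x_2 = (10 - (4)·-0.625 - (-4)·0.000) / (11) = 1.136
  x_3 = (12 - (2)·-0.625 - (4)·1.136) / (8) = 1.088
Iteration 2:
  x_1 = (-3 - (1)·1.136 - (-4)·1.088) / (8) = 0.027
  x_2 = (10 - (4)·0.027 - (-4)·1.088) / (11) = 1.295
  x_3 = (12 - (2)·0.027 - (4)·1.295) / (8) = 0.846
Change: (0.652, 0.159, -0.242) → max |·| = 0.652

0.652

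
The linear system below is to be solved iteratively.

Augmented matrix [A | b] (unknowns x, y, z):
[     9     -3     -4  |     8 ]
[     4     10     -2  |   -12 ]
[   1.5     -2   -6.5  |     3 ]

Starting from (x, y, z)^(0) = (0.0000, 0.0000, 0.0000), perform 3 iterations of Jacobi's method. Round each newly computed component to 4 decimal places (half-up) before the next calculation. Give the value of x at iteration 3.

Iteration 1:
  x = (8 - (-3)·0.0000 - (-4)·0.0000) / (9) = 0.8889
  y = (-12 - (4)·0.0000 - (-2)·0.0000) / (10) = -1.2000
  z = (3 - (1.5)·0.0000 - (-2)·0.0000) / (-6.5) = -0.4615
Iteration 2:
  x = (8 - (-3)·-1.2000 - (-4)·-0.4615) / (9) = 0.2838
  y = (-12 - (4)·0.8889 - (-2)·-0.4615) / (10) = -1.6479
  z = (3 - (1.5)·0.8889 - (-2)·-1.2000) / (-6.5) = 0.1128
Iteration 3:
  x = (8 - (-3)·-1.6479 - (-4)·0.1128) / (9) = 0.3897
  y = (-12 - (4)·0.2838 - (-2)·0.1128) / (10) = -1.2910
  z = (3 - (1.5)·0.2838 - (-2)·-1.6479) / (-6.5) = 0.1110

0.3897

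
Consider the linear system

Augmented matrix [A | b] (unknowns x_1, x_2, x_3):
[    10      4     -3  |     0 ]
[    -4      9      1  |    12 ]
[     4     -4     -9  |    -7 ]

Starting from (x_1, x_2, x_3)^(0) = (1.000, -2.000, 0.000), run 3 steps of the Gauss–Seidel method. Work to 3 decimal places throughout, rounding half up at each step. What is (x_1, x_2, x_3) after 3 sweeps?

(-0.397, 1.150, 0.090)

Iteration 1:
  x_1 = (0 - (4)·-2.000 - (-3)·0.000) / (10) = 0.800
  x_2 = (12 - (-4)·0.800 - (1)·0.000) / (9) = 1.689
  x_3 = (-7 - (4)·0.800 - (-4)·1.689) / (-9) = 0.383
Iteration 2:
  x_1 = (0 - (4)·1.689 - (-3)·0.383) / (10) = -0.561
  x_2 = (12 - (-4)·-0.561 - (1)·0.383) / (9) = 1.041
  x_3 = (-7 - (4)·-0.561 - (-4)·1.041) / (-9) = 0.066
Iteration 3:
  x_1 = (0 - (4)·1.041 - (-3)·0.066) / (10) = -0.397
  x_2 = (12 - (-4)·-0.397 - (1)·0.066) / (9) = 1.150
  x_3 = (-7 - (4)·-0.397 - (-4)·1.150) / (-9) = 0.090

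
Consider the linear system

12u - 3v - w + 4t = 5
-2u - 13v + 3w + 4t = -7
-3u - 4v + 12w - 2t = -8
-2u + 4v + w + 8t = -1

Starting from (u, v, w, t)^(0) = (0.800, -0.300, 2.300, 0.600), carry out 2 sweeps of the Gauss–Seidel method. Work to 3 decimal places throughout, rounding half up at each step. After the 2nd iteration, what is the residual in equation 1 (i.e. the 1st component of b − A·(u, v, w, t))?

-6.292

Iteration 1:
  u = (5 - (-3)·-0.300 - (-1)·2.300 - (4)·0.600) / (12) = 0.333
  v = (-7 - (-2)·0.333 - (3)·2.300 - (4)·0.600) / (-13) = 1.203
  w = (-8 - (-3)·0.333 - (-4)·1.203 - (-2)·0.600) / (12) = -0.082
  t = (-1 - (-2)·0.333 - (4)·1.203 - (1)·-0.082) / (8) = -0.633
Iteration 2:
  u = (5 - (-3)·1.203 - (-1)·-0.082 - (4)·-0.633) / (12) = 0.922
  v = (-7 - (-2)·0.922 - (3)·-0.082 - (4)·-0.633) / (-13) = 0.183
  w = (-8 - (-3)·0.922 - (-4)·0.183 - (-2)·-0.633) / (12) = -0.481
  t = (-1 - (-2)·0.922 - (4)·0.183 - (1)·-0.481) / (8) = 0.074
Residual b − A·x = (-6.292, -1.630, 1.418, 0.001)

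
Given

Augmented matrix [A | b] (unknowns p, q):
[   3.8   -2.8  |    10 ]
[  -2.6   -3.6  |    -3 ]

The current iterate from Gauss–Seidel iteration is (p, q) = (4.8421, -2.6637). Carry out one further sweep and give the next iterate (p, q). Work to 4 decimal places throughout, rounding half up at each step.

One sweep:
  p = (10 - (-2.8)·-2.6637) / (3.8) = 0.6689
  q = (-3 - (-2.6)·0.6689) / (-3.6) = 0.3502

(0.6689, 0.3502)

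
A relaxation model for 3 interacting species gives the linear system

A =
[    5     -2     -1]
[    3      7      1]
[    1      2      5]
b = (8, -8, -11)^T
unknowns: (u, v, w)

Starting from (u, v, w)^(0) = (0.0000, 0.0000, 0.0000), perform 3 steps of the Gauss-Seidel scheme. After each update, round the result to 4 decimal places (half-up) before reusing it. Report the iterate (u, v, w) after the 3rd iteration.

Iteration 1:
  u = (8 - (-2)·0.0000 - (-1)·0.0000) / (5) = 1.6000
  v = (-8 - (3)·1.6000 - (1)·0.0000) / (7) = -1.8286
  w = (-11 - (1)·1.6000 - (2)·-1.8286) / (5) = -1.7886
Iteration 2:
  u = (8 - (-2)·-1.8286 - (-1)·-1.7886) / (5) = 0.5108
  v = (-8 - (3)·0.5108 - (1)·-1.7886) / (7) = -1.1063
  w = (-11 - (1)·0.5108 - (2)·-1.1063) / (5) = -1.8596
Iteration 3:
  u = (8 - (-2)·-1.1063 - (-1)·-1.8596) / (5) = 0.7856
  v = (-8 - (3)·0.7856 - (1)·-1.8596) / (7) = -1.2139
  w = (-11 - (1)·0.7856 - (2)·-1.2139) / (5) = -1.8716

(0.7856, -1.2139, -1.8716)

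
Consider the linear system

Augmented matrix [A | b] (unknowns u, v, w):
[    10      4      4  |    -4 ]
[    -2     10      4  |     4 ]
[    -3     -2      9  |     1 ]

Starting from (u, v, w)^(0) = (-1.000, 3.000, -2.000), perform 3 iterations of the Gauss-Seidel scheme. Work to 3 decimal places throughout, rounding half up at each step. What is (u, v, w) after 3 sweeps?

Iteration 1:
  u = (-4 - (4)·3.000 - (4)·-2.000) / (10) = -0.800
  v = (4 - (-2)·-0.800 - (4)·-2.000) / (10) = 1.040
  w = (1 - (-3)·-0.800 - (-2)·1.040) / (9) = 0.076
Iteration 2:
  u = (-4 - (4)·1.040 - (4)·0.076) / (10) = -0.846
  v = (4 - (-2)·-0.846 - (4)·0.076) / (10) = 0.200
  w = (1 - (-3)·-0.846 - (-2)·0.200) / (9) = -0.126
Iteration 3:
  u = (-4 - (4)·0.200 - (4)·-0.126) / (10) = -0.430
  v = (4 - (-2)·-0.430 - (4)·-0.126) / (10) = 0.364
  w = (1 - (-3)·-0.430 - (-2)·0.364) / (9) = 0.049

(-0.430, 0.364, 0.049)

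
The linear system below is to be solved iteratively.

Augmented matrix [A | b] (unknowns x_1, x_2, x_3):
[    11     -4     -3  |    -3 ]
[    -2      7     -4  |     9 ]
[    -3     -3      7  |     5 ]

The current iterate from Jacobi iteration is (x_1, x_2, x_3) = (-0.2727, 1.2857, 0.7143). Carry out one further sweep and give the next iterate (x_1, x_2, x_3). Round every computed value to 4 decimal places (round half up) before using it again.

One sweep:
  x_1 = (-3 - (-4)·1.2857 - (-3)·0.7143) / (11) = 0.3896
  x_2 = (9 - (-2)·-0.2727 - (-4)·0.7143) / (7) = 1.6160
  x_3 = (5 - (-3)·-0.2727 - (-3)·1.2857) / (7) = 1.1484

(0.3896, 1.6160, 1.1484)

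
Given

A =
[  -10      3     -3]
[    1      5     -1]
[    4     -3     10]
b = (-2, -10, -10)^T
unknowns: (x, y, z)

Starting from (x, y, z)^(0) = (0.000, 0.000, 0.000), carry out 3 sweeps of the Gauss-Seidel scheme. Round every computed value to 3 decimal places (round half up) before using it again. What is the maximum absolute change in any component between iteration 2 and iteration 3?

0.080

Iteration 1:
  x = (-2 - (3)·0.000 - (-3)·0.000) / (-10) = 0.200
  y = (-10 - (1)·0.200 - (-1)·0.000) / (5) = -2.040
  z = (-10 - (4)·0.200 - (-3)·-2.040) / (10) = -1.692
Iteration 2:
  x = (-2 - (3)·-2.040 - (-3)·-1.692) / (-10) = 0.096
  y = (-10 - (1)·0.096 - (-1)·-1.692) / (5) = -2.358
  z = (-10 - (4)·0.096 - (-3)·-2.358) / (10) = -1.746
Iteration 3:
  x = (-2 - (3)·-2.358 - (-3)·-1.746) / (-10) = 0.016
  y = (-10 - (1)·0.016 - (-1)·-1.746) / (5) = -2.352
  z = (-10 - (4)·0.016 - (-3)·-2.352) / (10) = -1.712
Change: (-0.080, 0.006, 0.034) → max |·| = 0.080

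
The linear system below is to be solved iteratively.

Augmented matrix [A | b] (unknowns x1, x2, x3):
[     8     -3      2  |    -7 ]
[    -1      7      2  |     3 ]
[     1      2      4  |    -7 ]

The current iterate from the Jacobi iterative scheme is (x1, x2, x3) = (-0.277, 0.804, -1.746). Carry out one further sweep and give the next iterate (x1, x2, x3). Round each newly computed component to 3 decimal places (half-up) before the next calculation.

One sweep:
  x1 = (-7 - (-3)·0.804 - (2)·-1.746) / (8) = -0.137
  x2 = (3 - (-1)·-0.277 - (2)·-1.746) / (7) = 0.888
  x3 = (-7 - (1)·-0.277 - (2)·0.804) / (4) = -2.083

(-0.137, 0.888, -2.083)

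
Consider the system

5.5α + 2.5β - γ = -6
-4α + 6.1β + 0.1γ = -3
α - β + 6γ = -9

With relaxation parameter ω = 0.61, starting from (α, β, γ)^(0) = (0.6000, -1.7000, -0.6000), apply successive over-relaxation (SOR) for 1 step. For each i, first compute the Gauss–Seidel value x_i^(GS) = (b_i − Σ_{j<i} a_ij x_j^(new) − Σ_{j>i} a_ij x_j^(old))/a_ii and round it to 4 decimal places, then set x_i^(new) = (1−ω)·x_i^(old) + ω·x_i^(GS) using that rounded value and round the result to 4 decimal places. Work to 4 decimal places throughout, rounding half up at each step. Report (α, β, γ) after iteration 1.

Iteration 1:
  α: GS value = (-6 - (2.5)·-1.7000 - (-1)·-0.6000) / (5.5) = -0.4273;  α ← (1−ω)·0.6000 + ω·-0.4273 = -0.0267
  β: GS value = (-3 - (-4)·-0.0267 - (0.1)·-0.6000) / (6.1) = -0.4995;  β ← (1−ω)·-1.7000 + ω·-0.4995 = -0.9677
  γ: GS value = (-9 - (1)·-0.0267 - (-1)·-0.9677) / (6) = -1.6568;  γ ← (1−ω)·-0.6000 + ω·-1.6568 = -1.2446

(-0.0267, -0.9677, -1.2446)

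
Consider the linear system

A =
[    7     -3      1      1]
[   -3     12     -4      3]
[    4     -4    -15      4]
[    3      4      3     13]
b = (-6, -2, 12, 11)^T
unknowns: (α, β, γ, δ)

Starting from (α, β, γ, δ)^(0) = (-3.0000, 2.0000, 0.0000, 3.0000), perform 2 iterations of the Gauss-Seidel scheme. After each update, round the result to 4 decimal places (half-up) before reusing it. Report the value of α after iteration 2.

-1.4934

Iteration 1:
  α = (-6 - (-3)·2.0000 - (1)·0.0000 - (1)·3.0000) / (7) = -0.4286
  β = (-2 - (-3)·-0.4286 - (-4)·0.0000 - (3)·3.0000) / (12) = -1.0238
  γ = (12 - (4)·-0.4286 - (-4)·-1.0238 - (4)·3.0000) / (-15) = 0.1587
  δ = (11 - (3)·-0.4286 - (4)·-1.0238 - (3)·0.1587) / (13) = 1.2235
Iteration 2:
  α = (-6 - (-3)·-1.0238 - (1)·0.1587 - (1)·1.2235) / (7) = -1.4934
  β = (-2 - (-3)·-1.4934 - (-4)·0.1587 - (3)·1.2235) / (12) = -0.7930
  γ = (12 - (4)·-1.4934 - (-4)·-0.7930 - (4)·1.2235) / (-15) = -0.6605
  δ = (11 - (3)·-1.4934 - (4)·-0.7930 - (3)·-0.6605) / (13) = 1.5872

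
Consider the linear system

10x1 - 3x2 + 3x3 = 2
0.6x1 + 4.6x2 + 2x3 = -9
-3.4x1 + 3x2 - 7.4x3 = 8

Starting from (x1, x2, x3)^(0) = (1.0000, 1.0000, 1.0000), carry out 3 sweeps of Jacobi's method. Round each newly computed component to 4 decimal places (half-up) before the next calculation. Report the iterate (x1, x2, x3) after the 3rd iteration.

Iteration 1:
  x1 = (2 - (-3)·1.0000 - (3)·1.0000) / (10) = 0.2000
  x2 = (-9 - (0.6)·1.0000 - (2)·1.0000) / (4.6) = -2.5217
  x3 = (8 - (-3.4)·1.0000 - (3)·1.0000) / (-7.4) = -1.1351
Iteration 2:
  x1 = (2 - (-3)·-2.5217 - (3)·-1.1351) / (10) = -0.2160
  x2 = (-9 - (0.6)·0.2000 - (2)·-1.1351) / (4.6) = -1.4891
  x3 = (8 - (-3.4)·0.2000 - (3)·-2.5217) / (-7.4) = -2.1953
Iteration 3:
  x1 = (2 - (-3)·-1.4891 - (3)·-2.1953) / (10) = 0.4119
  x2 = (-9 - (0.6)·-0.2160 - (2)·-2.1953) / (4.6) = -0.9739
  x3 = (8 - (-3.4)·-0.2160 - (3)·-1.4891) / (-7.4) = -1.5855

(0.4119, -0.9739, -1.5855)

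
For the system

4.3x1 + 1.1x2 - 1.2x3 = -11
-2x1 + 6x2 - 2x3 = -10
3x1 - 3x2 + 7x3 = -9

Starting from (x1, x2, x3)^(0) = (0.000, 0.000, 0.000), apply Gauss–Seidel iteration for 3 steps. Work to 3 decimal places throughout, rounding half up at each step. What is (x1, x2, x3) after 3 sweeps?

Iteration 1:
  x1 = (-11 - (1.1)·0.000 - (-1.2)·0.000) / (4.3) = -2.558
  x2 = (-10 - (-2)·-2.558 - (-2)·0.000) / (6) = -2.519
  x3 = (-9 - (3)·-2.558 - (-3)·-2.519) / (7) = -1.269
Iteration 2:
  x1 = (-11 - (1.1)·-2.519 - (-1.2)·-1.269) / (4.3) = -2.268
  x2 = (-10 - (-2)·-2.268 - (-2)·-1.269) / (6) = -2.846
  x3 = (-9 - (3)·-2.268 - (-3)·-2.846) / (7) = -1.533
Iteration 3:
  x1 = (-11 - (1.1)·-2.846 - (-1.2)·-1.533) / (4.3) = -2.258
  x2 = (-10 - (-2)·-2.258 - (-2)·-1.533) / (6) = -2.930
  x3 = (-9 - (3)·-2.258 - (-3)·-2.930) / (7) = -1.574

(-2.258, -2.930, -1.574)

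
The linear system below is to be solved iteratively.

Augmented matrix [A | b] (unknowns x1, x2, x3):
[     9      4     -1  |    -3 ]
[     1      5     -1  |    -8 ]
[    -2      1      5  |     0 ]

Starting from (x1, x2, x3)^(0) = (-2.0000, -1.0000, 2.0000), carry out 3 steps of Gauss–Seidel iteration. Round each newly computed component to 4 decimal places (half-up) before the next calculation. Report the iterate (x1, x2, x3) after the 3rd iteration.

(0.4148, -1.5981, 0.4855)

Iteration 1:
  x1 = (-3 - (4)·-1.0000 - (-1)·2.0000) / (9) = 0.3333
  x2 = (-8 - (1)·0.3333 - (-1)·2.0000) / (5) = -1.2667
  x3 = (0 - (-2)·0.3333 - (1)·-1.2667) / (5) = 0.3867
Iteration 2:
  x1 = (-3 - (4)·-1.2667 - (-1)·0.3867) / (9) = 0.2726
  x2 = (-8 - (1)·0.2726 - (-1)·0.3867) / (5) = -1.5772
  x3 = (0 - (-2)·0.2726 - (1)·-1.5772) / (5) = 0.4245
Iteration 3:
  x1 = (-3 - (4)·-1.5772 - (-1)·0.4245) / (9) = 0.4148
  x2 = (-8 - (1)·0.4148 - (-1)·0.4245) / (5) = -1.5981
  x3 = (0 - (-2)·0.4148 - (1)·-1.5981) / (5) = 0.4855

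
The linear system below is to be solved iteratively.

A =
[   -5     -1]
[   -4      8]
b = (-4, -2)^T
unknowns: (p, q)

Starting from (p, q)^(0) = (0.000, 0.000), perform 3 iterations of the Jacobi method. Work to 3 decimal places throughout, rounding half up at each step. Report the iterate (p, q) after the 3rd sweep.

(0.770, 0.175)

Iteration 1:
  p = (-4 - (-1)·0.000) / (-5) = 0.800
  q = (-2 - (-4)·0.000) / (8) = -0.250
Iteration 2:
  p = (-4 - (-1)·-0.250) / (-5) = 0.850
  q = (-2 - (-4)·0.800) / (8) = 0.150
Iteration 3:
  p = (-4 - (-1)·0.150) / (-5) = 0.770
  q = (-2 - (-4)·0.850) / (8) = 0.175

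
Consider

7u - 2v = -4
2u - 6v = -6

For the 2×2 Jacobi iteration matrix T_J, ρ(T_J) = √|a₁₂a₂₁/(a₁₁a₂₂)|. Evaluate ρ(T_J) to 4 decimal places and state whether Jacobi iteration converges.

0.3086

a₁₂a₂₁/(a₁₁a₂₂) = (-2)·(2) / ((7)·(-6)) = 0.095238
ρ = √|0.095238| = √0.095238 = 0.3086
ρ < 1, so Jacobi converges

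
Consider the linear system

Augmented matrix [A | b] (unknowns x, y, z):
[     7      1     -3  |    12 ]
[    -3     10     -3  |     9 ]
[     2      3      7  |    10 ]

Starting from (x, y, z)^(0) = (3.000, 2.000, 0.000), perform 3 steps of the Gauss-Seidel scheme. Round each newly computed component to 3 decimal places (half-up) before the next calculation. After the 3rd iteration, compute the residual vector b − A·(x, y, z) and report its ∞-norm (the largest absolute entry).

0.288

Iteration 1:
  x = (12 - (1)·2.000 - (-3)·0.000) / (7) = 1.429
  y = (9 - (-3)·1.429 - (-3)·0.000) / (10) = 1.329
  z = (10 - (2)·1.429 - (3)·1.329) / (7) = 0.451
Iteration 2:
  x = (12 - (1)·1.329 - (-3)·0.451) / (7) = 1.718
  y = (9 - (-3)·1.718 - (-3)·0.451) / (10) = 1.551
  z = (10 - (2)·1.718 - (3)·1.551) / (7) = 0.273
Iteration 3:
  x = (12 - (1)·1.551 - (-3)·0.273) / (7) = 1.610
  y = (9 - (-3)·1.610 - (-3)·0.273) / (10) = 1.465
  z = (10 - (2)·1.610 - (3)·1.465) / (7) = 0.341
Residual b − A·x = (0.288, 0.203, -0.002); ∞-norm = 0.288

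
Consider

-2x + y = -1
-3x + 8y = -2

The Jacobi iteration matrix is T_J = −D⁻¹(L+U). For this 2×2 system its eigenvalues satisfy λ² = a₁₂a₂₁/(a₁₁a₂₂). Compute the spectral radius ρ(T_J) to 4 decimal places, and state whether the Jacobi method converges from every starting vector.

a₁₂a₂₁/(a₁₁a₂₂) = (1)·(-3) / ((-2)·(8)) = 0.187500
ρ = √|0.187500| = √0.187500 = 0.4330
ρ < 1, so Jacobi converges

0.4330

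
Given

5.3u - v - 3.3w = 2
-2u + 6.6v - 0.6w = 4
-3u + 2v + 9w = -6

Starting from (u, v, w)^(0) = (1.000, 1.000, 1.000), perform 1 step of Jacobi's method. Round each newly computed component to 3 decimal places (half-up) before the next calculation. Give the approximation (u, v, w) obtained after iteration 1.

(1.189, 1.000, -0.556)

Iteration 1:
  u = (2 - (-1)·1.000 - (-3.3)·1.000) / (5.3) = 1.189
  v = (4 - (-2)·1.000 - (-0.6)·1.000) / (6.6) = 1.000
  w = (-6 - (-3)·1.000 - (2)·1.000) / (9) = -0.556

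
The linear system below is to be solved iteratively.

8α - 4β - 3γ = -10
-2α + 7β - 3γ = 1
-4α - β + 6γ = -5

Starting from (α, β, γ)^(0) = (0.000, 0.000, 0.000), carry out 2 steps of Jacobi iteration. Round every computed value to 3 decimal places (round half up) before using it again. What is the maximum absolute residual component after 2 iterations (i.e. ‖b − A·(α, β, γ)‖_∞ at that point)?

5.285

Iteration 1:
  α = (-10 - (-4)·0.000 - (-3)·0.000) / (8) = -1.250
  β = (1 - (-2)·0.000 - (-3)·0.000) / (7) = 0.143
  γ = (-5 - (-4)·0.000 - (-1)·0.000) / (6) = -0.833
Iteration 2:
  α = (-10 - (-4)·0.143 - (-3)·-0.833) / (8) = -1.491
  β = (1 - (-2)·-1.250 - (-3)·-0.833) / (7) = -0.571
  γ = (-5 - (-4)·-1.250 - (-1)·0.143) / (6) = -1.643
Residual b − A·x = (-5.285, -2.914, -1.677); ∞-norm = 5.285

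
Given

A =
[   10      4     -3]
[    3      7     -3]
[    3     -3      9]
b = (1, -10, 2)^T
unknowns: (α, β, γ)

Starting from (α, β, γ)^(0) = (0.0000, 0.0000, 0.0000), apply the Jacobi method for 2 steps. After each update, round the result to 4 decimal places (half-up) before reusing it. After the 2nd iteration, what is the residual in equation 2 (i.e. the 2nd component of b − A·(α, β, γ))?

Iteration 1:
  α = (1 - (4)·0.0000 - (-3)·0.0000) / (10) = 0.1000
  β = (-10 - (3)·0.0000 - (-3)·0.0000) / (7) = -1.4286
  γ = (2 - (3)·0.0000 - (-3)·0.0000) / (9) = 0.2222
Iteration 2:
  α = (1 - (4)·-1.4286 - (-3)·0.2222) / (10) = 0.7381
  β = (-10 - (3)·0.1000 - (-3)·0.2222) / (7) = -1.3762
  γ = (2 - (3)·0.1000 - (-3)·-1.4286) / (9) = -0.2873
Residual b − A·x = (-1.7381, -3.4428, -1.7572)

-3.4428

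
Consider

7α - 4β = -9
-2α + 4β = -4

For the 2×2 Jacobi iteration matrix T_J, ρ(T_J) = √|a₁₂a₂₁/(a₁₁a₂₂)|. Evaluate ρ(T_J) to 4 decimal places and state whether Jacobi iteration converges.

0.5345

a₁₂a₂₁/(a₁₁a₂₂) = (-4)·(-2) / ((7)·(4)) = 0.285714
ρ = √|0.285714| = √0.285714 = 0.5345
ρ < 1, so Jacobi converges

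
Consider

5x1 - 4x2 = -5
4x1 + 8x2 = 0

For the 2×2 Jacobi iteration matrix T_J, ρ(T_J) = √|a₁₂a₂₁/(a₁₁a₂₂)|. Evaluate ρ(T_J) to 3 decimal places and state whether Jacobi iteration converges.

0.632

a₁₂a₂₁/(a₁₁a₂₂) = (-4)·(4) / ((5)·(8)) = -0.400000
ρ = √|-0.400000| = √0.400000 = 0.632
ρ < 1, so Jacobi converges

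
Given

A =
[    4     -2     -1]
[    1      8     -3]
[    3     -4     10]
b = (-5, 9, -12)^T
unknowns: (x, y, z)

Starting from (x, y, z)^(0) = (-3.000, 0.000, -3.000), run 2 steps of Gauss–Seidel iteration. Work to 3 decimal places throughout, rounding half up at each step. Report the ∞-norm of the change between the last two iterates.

Iteration 1:
  x = (-5 - (-2)·0.000 - (-1)·-3.000) / (4) = -2.000
  y = (9 - (1)·-2.000 - (-3)·-3.000) / (8) = 0.250
  z = (-12 - (3)·-2.000 - (-4)·0.250) / (10) = -0.500
Iteration 2:
  x = (-5 - (-2)·0.250 - (-1)·-0.500) / (4) = -1.250
  y = (9 - (1)·-1.250 - (-3)·-0.500) / (8) = 1.094
  z = (-12 - (3)·-1.250 - (-4)·1.094) / (10) = -0.387
Change: (0.750, 0.844, 0.113) → max |·| = 0.844

0.844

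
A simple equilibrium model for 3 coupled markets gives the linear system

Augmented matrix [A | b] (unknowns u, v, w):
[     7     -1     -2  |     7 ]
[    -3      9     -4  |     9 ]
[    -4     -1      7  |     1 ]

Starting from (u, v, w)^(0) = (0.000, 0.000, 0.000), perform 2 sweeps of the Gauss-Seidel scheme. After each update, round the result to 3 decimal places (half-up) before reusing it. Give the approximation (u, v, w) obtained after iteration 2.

Iteration 1:
  u = (7 - (-1)·0.000 - (-2)·0.000) / (7) = 1.000
  v = (9 - (-3)·1.000 - (-4)·0.000) / (9) = 1.333
  w = (1 - (-4)·1.000 - (-1)·1.333) / (7) = 0.905
Iteration 2:
  u = (7 - (-1)·1.333 - (-2)·0.905) / (7) = 1.449
  v = (9 - (-3)·1.449 - (-4)·0.905) / (9) = 1.885
  w = (1 - (-4)·1.449 - (-1)·1.885) / (7) = 1.240

(1.449, 1.885, 1.240)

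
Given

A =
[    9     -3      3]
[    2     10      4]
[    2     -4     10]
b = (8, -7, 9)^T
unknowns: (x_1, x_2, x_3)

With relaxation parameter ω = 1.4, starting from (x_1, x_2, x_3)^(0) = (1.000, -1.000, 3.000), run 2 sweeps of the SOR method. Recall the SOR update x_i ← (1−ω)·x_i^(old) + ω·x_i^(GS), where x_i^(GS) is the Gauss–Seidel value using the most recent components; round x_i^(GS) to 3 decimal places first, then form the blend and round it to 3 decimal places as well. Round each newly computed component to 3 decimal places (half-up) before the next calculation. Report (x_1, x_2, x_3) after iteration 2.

(1.086, -0.070, 1.221)

Iteration 1:
  x_1: GS value = (8 - (-3)·-1.000 - (3)·3.000) / (9) = -0.444;  x_1 ← (1−ω)·1.000 + ω·-0.444 = -1.022
  x_2: GS value = (-7 - (2)·-1.022 - (4)·3.000) / (10) = -1.696;  x_2 ← (1−ω)·-1.000 + ω·-1.696 = -1.974
  x_3: GS value = (9 - (2)·-1.022 - (-4)·-1.974) / (10) = 0.315;  x_3 ← (1−ω)·3.000 + ω·0.315 = -0.759
Iteration 2:
  x_1: GS value = (8 - (-3)·-1.974 - (3)·-0.759) / (9) = 0.484;  x_1 ← (1−ω)·-1.022 + ω·0.484 = 1.086
  x_2: GS value = (-7 - (2)·1.086 - (4)·-0.759) / (10) = -0.614;  x_2 ← (1−ω)·-1.974 + ω·-0.614 = -0.070
  x_3: GS value = (9 - (2)·1.086 - (-4)·-0.070) / (10) = 0.655;  x_3 ← (1−ω)·-0.759 + ω·0.655 = 1.221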